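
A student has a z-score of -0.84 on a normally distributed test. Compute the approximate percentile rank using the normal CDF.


CDF(z) = 0.5 * (1 + erf(z/sqrt(2)))
erf(-0.594) = -0.5991
CDF = 0.2005
Percentile rank = 0.2005 * 100 = 20.05

20.05


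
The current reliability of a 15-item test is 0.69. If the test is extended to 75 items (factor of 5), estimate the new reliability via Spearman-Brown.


r_new = (n * rxx) / (1 + (n-1) * rxx)
r_new = (5 * 0.69) / (1 + 4 * 0.69)
r_new = 3.45 / 3.76
r_new = 0.9176

0.9176


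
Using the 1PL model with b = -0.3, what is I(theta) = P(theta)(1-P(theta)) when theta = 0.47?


P = 1/(1+exp(-(0.47--0.3))) = 0.6835
I = P*(1-P) = 0.6835 * 0.3165
I = 0.2163

0.2163


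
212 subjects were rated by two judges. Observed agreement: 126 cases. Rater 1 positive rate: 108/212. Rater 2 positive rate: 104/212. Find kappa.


P_o = 126/212 = 0.59434
P_e = (108*104 + 104*108) / 44944 = 0.499822
kappa = (P_o - P_e) / (1 - P_e)
kappa = (0.59434 - 0.499822) / (1 - 0.499822)
kappa = 0.189

0.189


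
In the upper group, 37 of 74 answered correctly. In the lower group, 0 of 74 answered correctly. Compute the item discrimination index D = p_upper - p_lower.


p_upper = 37/74 = 0.5
p_lower = 0/74 = 0.0
D = 0.5 - 0.0 = 0.5

0.5


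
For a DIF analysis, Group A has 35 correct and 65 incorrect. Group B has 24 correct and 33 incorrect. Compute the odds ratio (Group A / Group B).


Odds_A = 35/65 = 0.5385
Odds_B = 24/33 = 0.7273
OR = Odds_A / Odds_B = 0.5385 / 0.7273
Exactly, OR = (35 * 33) / (65 * 24) = 1155 / 1560
OR = 0.7404

0.7404


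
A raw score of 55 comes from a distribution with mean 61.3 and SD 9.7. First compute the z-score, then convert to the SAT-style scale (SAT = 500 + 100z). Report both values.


z = (X - mean) / SD = (55 - 61.3) / 9.7
z = -6.3 / 9.7
z = -0.6495
SAT-scale = SAT = 500 + 100z
Carry z at full precision (z = -6.3 / 9.7) into the conversion:
SAT-scale = 500 + 100 * (-6.3 / 9.7) = 500 + -630 / 9.7
SAT-scale = 500 + -64.9485
SAT-scale = 435.0515

435.0515


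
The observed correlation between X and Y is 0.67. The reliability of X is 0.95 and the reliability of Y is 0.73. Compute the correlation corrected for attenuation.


r_corrected = rxy / sqrt(rxx * ryy)
= 0.67 / sqrt(0.95 * 0.73)
= 0.67 / sqrt(0.6935)
= 0.67 / 0.832766
r_corrected = 0.8045

0.8045


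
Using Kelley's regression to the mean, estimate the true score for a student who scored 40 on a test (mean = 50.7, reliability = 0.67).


T_est = rxx * X + (1 - rxx) * mean
T_est = 0.67 * 40 + 0.33 * 50.7
T_est = 26.8 + 16.731
T_est = 43.531

43.531


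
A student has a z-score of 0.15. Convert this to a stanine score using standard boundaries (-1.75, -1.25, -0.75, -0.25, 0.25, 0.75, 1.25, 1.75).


Stanine boundaries: [-1.75, -1.25, -0.75, -0.25, 0.25, 0.75, 1.25, 1.75]
z = 0.15
Check each boundary:
  z >= -1.75 -> could be stanine 2
  z >= -1.25 -> could be stanine 3
  z >= -0.75 -> could be stanine 4
  z >= -0.25 -> could be stanine 5
  z < 0.25
  z < 0.75
  z < 1.25
  z < 1.75
Highest qualifying boundary gives stanine = 5

5


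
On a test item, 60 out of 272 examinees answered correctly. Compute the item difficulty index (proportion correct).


Item difficulty p = number correct / total examinees
p = 60 / 272
p = 0.2206

0.2206


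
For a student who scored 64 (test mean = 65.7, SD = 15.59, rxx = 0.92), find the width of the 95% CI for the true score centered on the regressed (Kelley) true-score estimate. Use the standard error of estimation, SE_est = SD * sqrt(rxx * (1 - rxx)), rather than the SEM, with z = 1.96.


True score estimate = 0.92*64 + 0.08*65.7 = 64.136
SE_est = SD * sqrt(rxx * (1 - rxx)) = 15.59 * sqrt(0.92 * 0.08) = 15.59 * sqrt(0.0736) = 4.229461
CI = T_est +/- z * SE_est, so width = 2 * z * SE_est = 2 * 1.96 * 4.229461
Width = 16.5795

16.5795


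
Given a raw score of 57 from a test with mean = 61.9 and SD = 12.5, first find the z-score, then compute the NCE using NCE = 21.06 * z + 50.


z = (X - mean) / SD = (57 - 61.9) / 12.5
z = -4.9 / 12.5
z = -0.392
NCE = NCE = 21.06z + 50
Carry z at full precision (z = -4.9 / 12.5) into the conversion:
NCE = 21.06 * (-4.9 / 12.5) + 50 = -103.194 / 12.5 + 50
NCE = -8.2555 + 50
NCE = 41.7445

41.7445


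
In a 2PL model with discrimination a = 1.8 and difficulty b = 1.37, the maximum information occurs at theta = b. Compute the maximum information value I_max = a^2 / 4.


For 2PL, max info at theta = b = 1.37
I_max = a^2 / 4 = 1.8^2 / 4
= 3.24 / 4
I_max = 0.81

0.81


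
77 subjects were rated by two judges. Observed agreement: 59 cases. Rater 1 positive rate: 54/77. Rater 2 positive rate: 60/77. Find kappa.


P_o = 59/77 = 0.766234
P_e = (54*60 + 23*17) / 5929 = 0.612414
kappa = (P_o - P_e) / (1 - P_e)
kappa = (0.766234 - 0.612414) / (1 - 0.612414)
kappa = 0.3969

0.3969


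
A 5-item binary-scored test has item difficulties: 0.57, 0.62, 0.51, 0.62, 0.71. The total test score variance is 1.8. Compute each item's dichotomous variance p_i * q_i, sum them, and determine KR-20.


For each item, compute p_i * q_i:
  Item 1: 0.57 * 0.43 = 0.2451
  Item 2: 0.62 * 0.38 = 0.2356
  Item 3: 0.51 * 0.49 = 0.2499
  Item 4: 0.62 * 0.38 = 0.2356
  Item 5: 0.71 * 0.29 = 0.2059
Sum(p_i * q_i) = 0.2451 + 0.2356 + 0.2499 + 0.2356 + 0.2059 = 1.1721
KR-20 = (k/(k-1)) * (1 - Sum(p_i*q_i) / Var_total)
= (5/4) * (1 - 1.1721/1.8)
= 1.25 * 0.3488
KR-20 = 0.436

0.436


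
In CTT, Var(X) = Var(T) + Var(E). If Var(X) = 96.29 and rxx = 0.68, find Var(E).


var_true = rxx * var_obs = 0.68 * 96.29 = 65.4772
var_error = var_obs - var_true
var_error = 96.29 - 65.4772
var_error = 30.8128

30.8128


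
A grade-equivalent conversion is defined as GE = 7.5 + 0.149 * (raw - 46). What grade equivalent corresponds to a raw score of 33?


raw - median = 33 - 46 = -13
slope * diff = 0.149 * -13 = -1.937
GE = 7.5 + -1.937
GE = 5.563

5.563


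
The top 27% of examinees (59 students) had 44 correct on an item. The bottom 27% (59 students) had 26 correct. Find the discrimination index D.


p_upper = 44/59 = 0.7458
p_lower = 26/59 = 0.4407
D = 0.7458 - 0.4407 = 0.3051

0.3051


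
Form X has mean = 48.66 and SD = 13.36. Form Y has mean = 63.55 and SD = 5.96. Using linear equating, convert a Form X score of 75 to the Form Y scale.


slope = SD_Y / SD_X = 5.96 / 13.36 ~ 0.4461
intercept = mean_Y - slope * mean_X = 63.55 - (5.96 / 13.36) * 48.66 ~ 41.8424
Y = slope * X + intercept. To avoid rounding drift from the rounded slope/intercept, evaluate the equivalent form Y = mean_Y + SD_Y * (X - mean_X) / SD_X at full precision:
Y = 63.55 + 5.96 * (75 - 48.66) / 13.36
Y = 63.55 + 5.96 * 26.34 / 13.36
Y = 63.55 + 156.9864 / 13.36
Y = 63.55 + 11.7505
Y = 75.3005

75.3005


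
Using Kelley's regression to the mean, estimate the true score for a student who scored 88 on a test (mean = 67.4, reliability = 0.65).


T_est = rxx * X + (1 - rxx) * mean
T_est = 0.65 * 88 + 0.35 * 67.4
T_est = 57.2 + 23.59
T_est = 80.79

80.79


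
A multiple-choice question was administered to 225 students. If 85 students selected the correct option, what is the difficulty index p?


Item difficulty p = number correct / total examinees
p = 85 / 225
p = 0.3778

0.3778


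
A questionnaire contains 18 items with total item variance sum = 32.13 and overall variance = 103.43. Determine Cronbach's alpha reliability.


alpha = (k/(k-1)) * (1 - sum(si^2)/s_total^2)
= (18/17) * (1 - 32.13/103.43)
alpha = 0.7299

0.7299


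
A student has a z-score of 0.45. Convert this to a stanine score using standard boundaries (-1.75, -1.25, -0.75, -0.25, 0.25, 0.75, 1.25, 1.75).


Stanine boundaries: [-1.75, -1.25, -0.75, -0.25, 0.25, 0.75, 1.25, 1.75]
z = 0.45
Check each boundary:
  z >= -1.75 -> could be stanine 2
  z >= -1.25 -> could be stanine 3
  z >= -0.75 -> could be stanine 4
  z >= -0.25 -> could be stanine 5
  z >= 0.25 -> could be stanine 6
  z < 0.75
  z < 1.25
  z < 1.75
Highest qualifying boundary gives stanine = 6

6


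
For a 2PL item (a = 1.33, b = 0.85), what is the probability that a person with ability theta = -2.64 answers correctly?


a*(theta - b) = 1.33 * (-2.64 - 0.85) = -4.6417
exp(--4.6417) = 103.7205
P = 1 / (1 + 103.7205)
P = 0.0095

0.0095


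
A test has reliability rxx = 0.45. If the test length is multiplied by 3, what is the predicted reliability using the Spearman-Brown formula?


r_new = (n * rxx) / (1 + (n-1) * rxx)
r_new = (3 * 0.45) / (1 + 2 * 0.45)
r_new = 1.35 / 1.9
r_new = 0.7105

0.7105


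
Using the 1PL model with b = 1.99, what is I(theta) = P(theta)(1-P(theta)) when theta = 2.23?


P = 1/(1+exp(-(2.23-1.99))) = 0.5597
I = P*(1-P) = 0.5597 * 0.4403
I = 0.2464

0.2464


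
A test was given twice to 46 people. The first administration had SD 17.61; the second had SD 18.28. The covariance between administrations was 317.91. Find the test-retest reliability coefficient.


r = cov(X,Y) / (SD_X * SD_Y)
r = 317.91 / (17.61 * 18.28)
r = 317.91 / 321.9108
r = 0.9876

0.9876


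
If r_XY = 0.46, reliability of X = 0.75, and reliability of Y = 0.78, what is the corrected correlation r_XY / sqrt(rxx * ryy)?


r_corrected = rxy / sqrt(rxx * ryy)
= 0.46 / sqrt(0.75 * 0.78)
= 0.46 / sqrt(0.585)
= 0.46 / 0.764853
r_corrected = 0.6014

0.6014


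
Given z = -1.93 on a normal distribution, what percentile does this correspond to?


CDF(z) = 0.5 * (1 + erf(z/sqrt(2)))
erf(-1.3647) = -0.9464
CDF = 0.0268
Percentile rank = 0.0268 * 100 = 2.68

2.68


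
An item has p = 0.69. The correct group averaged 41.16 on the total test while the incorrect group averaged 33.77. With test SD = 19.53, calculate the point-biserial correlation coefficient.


q = 1 - p = 0.31
rpb = ((M1 - M0) / SD) * sqrt(p * q)
rpb = ((41.16 - 33.77) / 19.53) * sqrt(0.69 * 0.31)
rpb = 0.175

0.175


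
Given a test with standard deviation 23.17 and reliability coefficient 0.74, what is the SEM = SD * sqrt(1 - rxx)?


SEM = SD * sqrt(1 - rxx)
SEM = 23.17 * sqrt(1 - 0.74)
SEM = 23.17 * sqrt(0.26) = 23.17 * 0.509902
SEM = 11.8144

11.8144


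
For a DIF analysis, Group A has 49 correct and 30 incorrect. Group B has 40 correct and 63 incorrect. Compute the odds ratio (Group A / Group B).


Odds_A = 49/30 = 1.6333
Odds_B = 40/63 = 0.6349
OR = Odds_A / Odds_B = 1.6333 / 0.6349
Exactly, OR = (49 * 63) / (30 * 40) = 3087 / 1200
OR = 2.5725

2.5725


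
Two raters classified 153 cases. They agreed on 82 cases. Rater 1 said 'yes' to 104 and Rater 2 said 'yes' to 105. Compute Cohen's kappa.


P_o = 82/153 = 0.535948
P_e = (104*105 + 49*48) / 23409 = 0.566961
kappa = (P_o - P_e) / (1 - P_e)
kappa = (0.535948 - 0.566961) / (1 - 0.566961)
kappa = -0.0716

-0.0716


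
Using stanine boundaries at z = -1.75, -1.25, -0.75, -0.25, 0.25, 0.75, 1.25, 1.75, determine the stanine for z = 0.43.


Stanine boundaries: [-1.75, -1.25, -0.75, -0.25, 0.25, 0.75, 1.25, 1.75]
z = 0.43
Check each boundary:
  z >= -1.75 -> could be stanine 2
  z >= -1.25 -> could be stanine 3
  z >= -0.75 -> could be stanine 4
  z >= -0.25 -> could be stanine 5
  z >= 0.25 -> could be stanine 6
  z < 0.75
  z < 1.25
  z < 1.75
Highest qualifying boundary gives stanine = 6

6


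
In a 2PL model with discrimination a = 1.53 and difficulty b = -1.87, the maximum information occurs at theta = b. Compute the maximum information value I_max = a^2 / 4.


For 2PL, max info at theta = b = -1.87
I_max = a^2 / 4 = 1.53^2 / 4
= 2.3409 / 4
I_max = 0.5852

0.5852


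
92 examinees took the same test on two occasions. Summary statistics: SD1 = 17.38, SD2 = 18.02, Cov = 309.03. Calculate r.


r = cov(X,Y) / (SD_X * SD_Y)
r = 309.03 / (17.38 * 18.02)
r = 309.03 / 313.1876
r = 0.9867

0.9867


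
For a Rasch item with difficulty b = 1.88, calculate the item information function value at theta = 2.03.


P = 1/(1+exp(-(2.03-1.88))) = 0.5374
I = P*(1-P) = 0.5374 * 0.4626
I = 0.2486

0.2486


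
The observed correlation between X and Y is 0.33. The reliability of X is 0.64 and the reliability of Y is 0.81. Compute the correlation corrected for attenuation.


r_corrected = rxy / sqrt(rxx * ryy)
= 0.33 / sqrt(0.64 * 0.81)
= 0.33 / sqrt(0.5184)
= 0.33 / 0.72
r_corrected = 0.4583

0.4583


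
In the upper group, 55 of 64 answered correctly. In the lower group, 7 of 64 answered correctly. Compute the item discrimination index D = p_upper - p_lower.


p_upper = 55/64 = 0.8594
p_lower = 7/64 = 0.1094
D = 0.8594 - 0.1094 = 0.75

0.75


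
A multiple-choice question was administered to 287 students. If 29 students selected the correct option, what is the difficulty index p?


Item difficulty p = number correct / total examinees
p = 29 / 287
p = 0.101

0.101


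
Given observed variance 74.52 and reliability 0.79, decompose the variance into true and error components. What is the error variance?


var_true = rxx * var_obs = 0.79 * 74.52 = 58.8708
var_error = var_obs - var_true
var_error = 74.52 - 58.8708
var_error = 15.6492

15.6492


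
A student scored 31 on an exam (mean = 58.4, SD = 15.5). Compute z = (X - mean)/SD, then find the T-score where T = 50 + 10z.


z = (X - mean) / SD = (31 - 58.4) / 15.5
z = -27.4 / 15.5
z = -1.7677
T-score = T = 50 + 10z
Carry z at full precision (z = -27.4 / 15.5) into the conversion:
T-score = 50 + 10 * (-27.4 / 15.5) = 50 + -274 / 15.5
T-score = 50 + -17.6774
T-score = 32.3226

32.3226


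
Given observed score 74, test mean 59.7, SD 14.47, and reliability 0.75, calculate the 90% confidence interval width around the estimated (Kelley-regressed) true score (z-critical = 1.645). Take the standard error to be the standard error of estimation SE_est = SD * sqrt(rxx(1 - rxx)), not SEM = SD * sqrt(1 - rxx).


True score estimate = 0.75*74 + 0.25*59.7 = 70.425
SE_est = SD * sqrt(rxx * (1 - rxx)) = 14.47 * sqrt(0.75 * 0.25) = 14.47 * sqrt(0.1875) = 6.265694
CI = T_est +/- z * SE_est, so width = 2 * z * SE_est = 2 * 1.645 * 6.265694
Width = 20.6141

20.6141


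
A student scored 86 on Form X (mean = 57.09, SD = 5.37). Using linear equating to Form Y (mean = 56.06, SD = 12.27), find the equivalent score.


slope = SD_Y / SD_X = 12.27 / 5.37 ~ 2.2849
intercept = mean_Y - slope * mean_X = 56.06 - (12.27 / 5.37) * 57.09 ~ -74.3859
Y = slope * X + intercept. To avoid rounding drift from the rounded slope/intercept, evaluate the equivalent form Y = mean_Y + SD_Y * (X - mean_X) / SD_X at full precision:
Y = 56.06 + 12.27 * (86 - 57.09) / 5.37
Y = 56.06 + 12.27 * 28.91 / 5.37
Y = 56.06 + 354.7257 / 5.37
Y = 56.06 + 66.0569
Y = 122.1169

122.1169


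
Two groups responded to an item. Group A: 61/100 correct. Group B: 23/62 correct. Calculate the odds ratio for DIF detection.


Odds_A = 61/39 = 1.5641
Odds_B = 23/39 = 0.5897
OR = Odds_A / Odds_B = 1.5641 / 0.5897
Exactly, OR = (61 * 39) / (39 * 23) = 2379 / 897
OR = 2.6522

2.6522


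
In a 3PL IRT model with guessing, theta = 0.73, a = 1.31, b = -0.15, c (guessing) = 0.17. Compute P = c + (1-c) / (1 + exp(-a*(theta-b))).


logit = 1.31*(0.73 - -0.15) = 1.1528
P* = 1/(1 + exp(-1.1528)) = 0.76
P = 0.17 + (1 - 0.17) * 0.76
P = 0.8008

0.8008


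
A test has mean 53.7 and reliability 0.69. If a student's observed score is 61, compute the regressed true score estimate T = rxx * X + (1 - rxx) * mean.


T_est = rxx * X + (1 - rxx) * mean
T_est = 0.69 * 61 + 0.31 * 53.7
T_est = 42.09 + 16.647
T_est = 58.737

58.737


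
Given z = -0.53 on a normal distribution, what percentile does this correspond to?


CDF(z) = 0.5 * (1 + erf(z/sqrt(2)))
erf(-0.3748) = -0.4039
CDF = 0.2981
Percentile rank = 0.2981 * 100 = 29.81

29.81


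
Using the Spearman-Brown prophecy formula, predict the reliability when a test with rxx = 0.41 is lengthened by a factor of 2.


r_new = (n * rxx) / (1 + (n-1) * rxx)
r_new = (2 * 0.41) / (1 + 1 * 0.41)
r_new = 0.82 / 1.41
r_new = 0.5816

0.5816


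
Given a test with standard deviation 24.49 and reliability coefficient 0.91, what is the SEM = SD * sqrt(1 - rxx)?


SEM = SD * sqrt(1 - rxx)
SEM = 24.49 * sqrt(1 - 0.91)
SEM = 24.49 * sqrt(0.09) = 24.49 * 0.3
SEM = 7.347

7.347


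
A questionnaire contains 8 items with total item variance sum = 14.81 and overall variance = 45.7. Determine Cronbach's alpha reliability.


alpha = (k/(k-1)) * (1 - sum(si^2)/s_total^2)
= (8/7) * (1 - 14.81/45.7)
alpha = 0.7725

0.7725


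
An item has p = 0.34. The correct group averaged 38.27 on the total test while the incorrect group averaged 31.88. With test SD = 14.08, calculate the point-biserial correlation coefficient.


q = 1 - p = 0.66
rpb = ((M1 - M0) / SD) * sqrt(p * q)
rpb = ((38.27 - 31.88) / 14.08) * sqrt(0.34 * 0.66)
rpb = 0.215

0.215


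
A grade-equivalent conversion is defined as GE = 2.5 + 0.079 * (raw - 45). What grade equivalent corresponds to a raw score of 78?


raw - median = 78 - 45 = 33
slope * diff = 0.079 * 33 = 2.607
GE = 2.5 + 2.607
GE = 5.107

5.107


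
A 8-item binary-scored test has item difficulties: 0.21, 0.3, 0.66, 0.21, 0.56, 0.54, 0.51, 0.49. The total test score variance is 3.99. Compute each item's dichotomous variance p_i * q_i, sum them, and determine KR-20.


For each item, compute p_i * q_i:
  Item 1: 0.21 * 0.79 = 0.1659
  Item 2: 0.3 * 0.7 = 0.21
  Item 3: 0.66 * 0.34 = 0.2244
  Item 4: 0.21 * 0.79 = 0.1659
  Item 5: 0.56 * 0.44 = 0.2464
  Item 6: 0.54 * 0.46 = 0.2484
  Item 7: 0.51 * 0.49 = 0.2499
  Item 8: 0.49 * 0.51 = 0.2499
Sum(p_i * q_i) = 0.1659 + 0.21 + 0.2244 + 0.1659 + 0.2464 + 0.2484 + 0.2499 + 0.2499 = 1.7608
KR-20 = (k/(k-1)) * (1 - Sum(p_i*q_i) / Var_total)
= (8/7) * (1 - 1.7608/3.99)
= 1.1429 * 0.5587
KR-20 = 0.6385

0.6385


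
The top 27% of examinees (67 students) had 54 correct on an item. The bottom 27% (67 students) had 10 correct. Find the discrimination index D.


p_upper = 54/67 = 0.806
p_lower = 10/67 = 0.1493
D = 0.806 - 0.1493 = 0.6567

0.6567


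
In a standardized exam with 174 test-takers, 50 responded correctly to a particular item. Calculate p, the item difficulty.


Item difficulty p = number correct / total examinees
p = 50 / 174
p = 0.2874

0.2874


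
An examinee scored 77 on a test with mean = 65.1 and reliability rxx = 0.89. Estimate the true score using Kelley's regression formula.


T_est = rxx * X + (1 - rxx) * mean
T_est = 0.89 * 77 + 0.11 * 65.1
T_est = 68.53 + 7.161
T_est = 75.691

75.691


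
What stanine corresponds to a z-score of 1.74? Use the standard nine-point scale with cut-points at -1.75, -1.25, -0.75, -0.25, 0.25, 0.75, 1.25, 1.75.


Stanine boundaries: [-1.75, -1.25, -0.75, -0.25, 0.25, 0.75, 1.25, 1.75]
z = 1.74
Check each boundary:
  z >= -1.75 -> could be stanine 2
  z >= -1.25 -> could be stanine 3
  z >= -0.75 -> could be stanine 4
  z >= -0.25 -> could be stanine 5
  z >= 0.25 -> could be stanine 6
  z >= 0.75 -> could be stanine 7
  z >= 1.25 -> could be stanine 8
  z < 1.75
Highest qualifying boundary gives stanine = 8

8


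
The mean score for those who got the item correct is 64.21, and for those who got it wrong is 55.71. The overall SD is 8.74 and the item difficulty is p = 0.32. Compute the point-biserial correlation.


q = 1 - p = 0.68
rpb = ((M1 - M0) / SD) * sqrt(p * q)
rpb = ((64.21 - 55.71) / 8.74) * sqrt(0.32 * 0.68)
rpb = 0.4537

0.4537


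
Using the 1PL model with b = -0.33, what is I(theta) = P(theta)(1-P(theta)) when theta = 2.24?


P = 1/(1+exp(-(2.24--0.33))) = 0.9289
I = P*(1-P) = 0.9289 * 0.0711
I = 0.066

0.066


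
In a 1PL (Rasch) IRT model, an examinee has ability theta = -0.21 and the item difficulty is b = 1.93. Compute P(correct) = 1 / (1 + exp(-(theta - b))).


theta - b = -0.21 - 1.93 = -2.14
exp(-(theta - b)) = exp(2.14) = 8.4994
P = 1 / (1 + 8.4994)
P = 0.1053

0.1053


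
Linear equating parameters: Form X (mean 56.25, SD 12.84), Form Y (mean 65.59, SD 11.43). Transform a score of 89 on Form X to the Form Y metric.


slope = SD_Y / SD_X = 11.43 / 12.84 ~ 0.8902
intercept = mean_Y - slope * mean_X = 65.59 - (11.43 / 12.84) * 56.25 ~ 15.517
Y = slope * X + intercept. To avoid rounding drift from the rounded slope/intercept, evaluate the equivalent form Y = mean_Y + SD_Y * (X - mean_X) / SD_X at full precision:
Y = 65.59 + 11.43 * (89 - 56.25) / 12.84
Y = 65.59 + 11.43 * 32.75 / 12.84
Y = 65.59 + 374.3325 / 12.84
Y = 65.59 + 29.1536
Y = 94.7436

94.7436


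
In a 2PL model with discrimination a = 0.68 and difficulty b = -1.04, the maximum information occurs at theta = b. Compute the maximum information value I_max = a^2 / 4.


For 2PL, max info at theta = b = -1.04
I_max = a^2 / 4 = 0.68^2 / 4
= 0.4624 / 4
I_max = 0.1156

0.1156


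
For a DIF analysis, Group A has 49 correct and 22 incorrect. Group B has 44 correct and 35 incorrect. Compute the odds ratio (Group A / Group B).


Odds_A = 49/22 = 2.2273
Odds_B = 44/35 = 1.2571
OR = Odds_A / Odds_B = 2.2273 / 1.2571
Exactly, OR = (49 * 35) / (22 * 44) = 1715 / 968
OR = 1.7717

1.7717


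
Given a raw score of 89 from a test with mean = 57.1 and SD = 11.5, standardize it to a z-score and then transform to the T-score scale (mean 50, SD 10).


z = (X - mean) / SD = (89 - 57.1) / 11.5
z = 31.9 / 11.5
z = 2.7739
T-score = T = 50 + 10z
Carry z at full precision (z = 31.9 / 11.5) into the conversion:
T-score = 50 + 10 * (31.9 / 11.5) = 50 + 319 / 11.5
T-score = 50 + 27.7391
T-score = 77.7391

77.7391


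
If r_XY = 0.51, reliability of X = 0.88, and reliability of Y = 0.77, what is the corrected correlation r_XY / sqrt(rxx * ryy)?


r_corrected = rxy / sqrt(rxx * ryy)
= 0.51 / sqrt(0.88 * 0.77)
= 0.51 / sqrt(0.6776)
= 0.51 / 0.823165
r_corrected = 0.6196

0.6196


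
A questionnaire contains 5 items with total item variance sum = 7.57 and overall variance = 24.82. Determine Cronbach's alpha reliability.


alpha = (k/(k-1)) * (1 - sum(si^2)/s_total^2)
= (5/4) * (1 - 7.57/24.82)
alpha = 0.8688

0.8688


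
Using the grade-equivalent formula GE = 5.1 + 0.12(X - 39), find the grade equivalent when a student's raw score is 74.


raw - median = 74 - 39 = 35
slope * diff = 0.12 * 35 = 4.2
GE = 5.1 + 4.2
GE = 9.3

9.3


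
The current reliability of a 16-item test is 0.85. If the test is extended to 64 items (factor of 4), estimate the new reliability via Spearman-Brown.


r_new = (n * rxx) / (1 + (n-1) * rxx)
r_new = (4 * 0.85) / (1 + 3 * 0.85)
r_new = 3.4 / 3.55
r_new = 0.9577

0.9577


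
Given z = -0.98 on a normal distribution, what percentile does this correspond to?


CDF(z) = 0.5 * (1 + erf(z/sqrt(2)))
erf(-0.693) = -0.6729
CDF = 0.1635
Percentile rank = 0.1635 * 100 = 16.35

16.35


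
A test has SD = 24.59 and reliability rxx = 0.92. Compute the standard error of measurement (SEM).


SEM = SD * sqrt(1 - rxx)
SEM = 24.59 * sqrt(1 - 0.92)
SEM = 24.59 * sqrt(0.08) = 24.59 * 0.282843
SEM = 6.9551

6.9551


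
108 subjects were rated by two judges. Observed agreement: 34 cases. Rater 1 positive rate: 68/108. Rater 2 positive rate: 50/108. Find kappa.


P_o = 34/108 = 0.314815
P_e = (68*50 + 40*58) / 11664 = 0.490398
kappa = (P_o - P_e) / (1 - P_e)
kappa = (0.314815 - 0.490398) / (1 - 0.490398)
kappa = -0.3445

-0.3445


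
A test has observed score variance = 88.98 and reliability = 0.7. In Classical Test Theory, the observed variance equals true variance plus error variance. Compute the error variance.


var_true = rxx * var_obs = 0.7 * 88.98 = 62.286
var_error = var_obs - var_true
var_error = 88.98 - 62.286
var_error = 26.694

26.694


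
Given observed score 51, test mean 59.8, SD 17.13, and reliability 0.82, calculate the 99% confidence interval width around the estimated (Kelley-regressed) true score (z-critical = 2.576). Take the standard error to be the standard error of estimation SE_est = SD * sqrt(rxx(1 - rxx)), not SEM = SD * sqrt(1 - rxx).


True score estimate = 0.82*51 + 0.18*59.8 = 52.584
SE_est = SD * sqrt(rxx * (1 - rxx)) = 17.13 * sqrt(0.82 * 0.18) = 17.13 * sqrt(0.1476) = 6.581131
CI = T_est +/- z * SE_est, so width = 2 * z * SE_est = 2 * 2.576 * 6.581131
Width = 33.906

33.906


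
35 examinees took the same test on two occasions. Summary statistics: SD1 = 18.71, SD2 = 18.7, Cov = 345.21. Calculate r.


r = cov(X,Y) / (SD_X * SD_Y)
r = 345.21 / (18.71 * 18.7)
r = 345.21 / 349.877
r = 0.9867

0.9867


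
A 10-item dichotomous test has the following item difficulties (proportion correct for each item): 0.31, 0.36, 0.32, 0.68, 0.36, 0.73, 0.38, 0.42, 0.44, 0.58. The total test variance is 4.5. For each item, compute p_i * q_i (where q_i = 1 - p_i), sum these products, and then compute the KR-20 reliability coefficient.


For each item, compute p_i * q_i:
  Item 1: 0.31 * 0.69 = 0.2139
  Item 2: 0.36 * 0.64 = 0.2304
  Item 3: 0.32 * 0.68 = 0.2176
  Item 4: 0.68 * 0.32 = 0.2176
  Item 5: 0.36 * 0.64 = 0.2304
  Item 6: 0.73 * 0.27 = 0.1971
  Item 7: 0.38 * 0.62 = 0.2356
  Item 8: 0.42 * 0.58 = 0.2436
  Item 9: 0.44 * 0.56 = 0.2464
  Item 10: 0.58 * 0.42 = 0.2436
Sum(p_i * q_i) = 0.2139 + 0.2304 + 0.2176 + 0.2176 + 0.2304 + 0.1971 + 0.2356 + 0.2436 + 0.2464 + 0.2436 = 2.2762
KR-20 = (k/(k-1)) * (1 - Sum(p_i*q_i) / Var_total)
= (10/9) * (1 - 2.2762/4.5)
= 1.1111 * 0.4942
KR-20 = 0.5491

0.5491


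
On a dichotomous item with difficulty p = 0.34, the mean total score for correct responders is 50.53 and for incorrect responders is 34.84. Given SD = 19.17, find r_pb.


q = 1 - p = 0.66
rpb = ((M1 - M0) / SD) * sqrt(p * q)
rpb = ((50.53 - 34.84) / 19.17) * sqrt(0.34 * 0.66)
rpb = 0.3877

0.3877


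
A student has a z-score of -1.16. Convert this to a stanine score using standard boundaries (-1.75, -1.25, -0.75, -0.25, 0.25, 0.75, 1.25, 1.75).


Stanine boundaries: [-1.75, -1.25, -0.75, -0.25, 0.25, 0.75, 1.25, 1.75]
z = -1.16
Check each boundary:
  z >= -1.75 -> could be stanine 2
  z >= -1.25 -> could be stanine 3
  z < -0.75
  z < -0.25
  z < 0.25
  z < 0.75
  z < 1.25
  z < 1.75
Highest qualifying boundary gives stanine = 3

3


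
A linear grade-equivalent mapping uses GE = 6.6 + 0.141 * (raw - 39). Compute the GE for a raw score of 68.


raw - median = 68 - 39 = 29
slope * diff = 0.141 * 29 = 4.089
GE = 6.6 + 4.089
GE = 10.689

10.689


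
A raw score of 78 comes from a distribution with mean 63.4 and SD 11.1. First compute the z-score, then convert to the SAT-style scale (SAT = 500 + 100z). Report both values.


z = (X - mean) / SD = (78 - 63.4) / 11.1
z = 14.6 / 11.1
z = 1.3153
SAT-scale = SAT = 500 + 100z
Carry z at full precision (z = 14.6 / 11.1) into the conversion:
SAT-scale = 500 + 100 * (14.6 / 11.1) = 500 + 1460 / 11.1
SAT-scale = 500 + 131.5315
SAT-scale = 631.5315

631.5315


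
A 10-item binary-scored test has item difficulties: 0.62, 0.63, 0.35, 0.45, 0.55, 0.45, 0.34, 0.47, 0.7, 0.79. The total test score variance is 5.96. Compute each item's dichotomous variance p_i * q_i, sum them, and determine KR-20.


For each item, compute p_i * q_i:
  Item 1: 0.62 * 0.38 = 0.2356
  Item 2: 0.63 * 0.37 = 0.2331
  Item 3: 0.35 * 0.65 = 0.2275
  Item 4: 0.45 * 0.55 = 0.2475
  Item 5: 0.55 * 0.45 = 0.2475
  Item 6: 0.45 * 0.55 = 0.2475
  Item 7: 0.34 * 0.66 = 0.2244
  Item 8: 0.47 * 0.53 = 0.2491
  Item 9: 0.7 * 0.3 = 0.21
  Item 10: 0.79 * 0.21 = 0.1659
Sum(p_i * q_i) = 0.2356 + 0.2331 + 0.2275 + 0.2475 + 0.2475 + 0.2475 + 0.2244 + 0.2491 + 0.21 + 0.1659 = 2.2881
KR-20 = (k/(k-1)) * (1 - Sum(p_i*q_i) / Var_total)
= (10/9) * (1 - 2.2881/5.96)
= 1.1111 * 0.6161
KR-20 = 0.6845

0.6845


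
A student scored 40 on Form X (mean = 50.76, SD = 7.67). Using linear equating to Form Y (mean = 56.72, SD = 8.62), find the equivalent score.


slope = SD_Y / SD_X = 8.62 / 7.67 ~ 1.1239
intercept = mean_Y - slope * mean_X = 56.72 - (8.62 / 7.67) * 50.76 ~ -0.3271
Y = slope * X + intercept. To avoid rounding drift from the rounded slope/intercept, evaluate the equivalent form Y = mean_Y + SD_Y * (X - mean_X) / SD_X at full precision:
Y = 56.72 + 8.62 * (40 - 50.76) / 7.67
Y = 56.72 - 8.62 * 10.76 / 7.67
Y = 56.72 - 92.7512 / 7.67
Y = 56.72 - 12.0927
Y = 44.6273

44.6273


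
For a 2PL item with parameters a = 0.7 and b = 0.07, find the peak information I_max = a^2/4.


For 2PL, max info at theta = b = 0.07
I_max = a^2 / 4 = 0.7^2 / 4
= 0.49 / 4
I_max = 0.1225

0.1225


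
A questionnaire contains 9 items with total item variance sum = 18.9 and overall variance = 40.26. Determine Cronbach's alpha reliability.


alpha = (k/(k-1)) * (1 - sum(si^2)/s_total^2)
= (9/8) * (1 - 18.9/40.26)
alpha = 0.5969

0.5969


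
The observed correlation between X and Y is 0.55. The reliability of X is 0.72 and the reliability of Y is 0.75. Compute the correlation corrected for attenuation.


r_corrected = rxy / sqrt(rxx * ryy)
= 0.55 / sqrt(0.72 * 0.75)
= 0.55 / sqrt(0.54)
= 0.55 / 0.734847
r_corrected = 0.7485

0.7485


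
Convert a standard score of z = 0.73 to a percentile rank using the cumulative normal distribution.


CDF(z) = 0.5 * (1 + erf(z/sqrt(2)))
erf(0.5162) = 0.5346
CDF = 0.7673
Percentile rank = 0.7673 * 100 = 76.73

76.73


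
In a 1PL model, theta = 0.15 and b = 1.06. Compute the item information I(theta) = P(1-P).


P = 1/(1+exp(-(0.15-1.06))) = 0.287
I = P*(1-P) = 0.287 * 0.713
I = 0.2046

0.2046


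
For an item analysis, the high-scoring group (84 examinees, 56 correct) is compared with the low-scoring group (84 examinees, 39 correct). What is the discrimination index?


p_upper = 56/84 = 0.6667
p_lower = 39/84 = 0.4643
D = 0.6667 - 0.4643 = 0.2024

0.2024


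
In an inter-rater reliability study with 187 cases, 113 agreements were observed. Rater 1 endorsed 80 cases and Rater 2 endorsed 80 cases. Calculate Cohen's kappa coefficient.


P_o = 113/187 = 0.604278
P_e = (80*80 + 107*107) / 34969 = 0.510424
kappa = (P_o - P_e) / (1 - P_e)
kappa = (0.604278 - 0.510424) / (1 - 0.510424)
kappa = 0.1917

0.1917


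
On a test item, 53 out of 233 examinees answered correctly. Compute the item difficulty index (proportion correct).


Item difficulty p = number correct / total examinees
p = 53 / 233
p = 0.2275

0.2275


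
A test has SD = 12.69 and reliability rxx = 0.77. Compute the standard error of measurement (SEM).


SEM = SD * sqrt(1 - rxx)
SEM = 12.69 * sqrt(1 - 0.77)
SEM = 12.69 * sqrt(0.23) = 12.69 * 0.479583
SEM = 6.0859

6.0859


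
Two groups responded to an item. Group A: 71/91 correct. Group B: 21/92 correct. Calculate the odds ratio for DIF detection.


Odds_A = 71/20 = 3.55
Odds_B = 21/71 = 0.2958
OR = Odds_A / Odds_B = 3.55 / 0.2958
Exactly, OR = (71 * 71) / (20 * 21) = 5041 / 420
OR = 12.0024

12.0024


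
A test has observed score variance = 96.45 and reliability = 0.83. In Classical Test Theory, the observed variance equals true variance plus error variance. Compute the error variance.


var_true = rxx * var_obs = 0.83 * 96.45 = 80.0535
var_error = var_obs - var_true
var_error = 96.45 - 80.0535
var_error = 16.3965

16.3965


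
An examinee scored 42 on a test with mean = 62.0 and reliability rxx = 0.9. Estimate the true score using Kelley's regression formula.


T_est = rxx * X + (1 - rxx) * mean
T_est = 0.9 * 42 + 0.1 * 62.0
T_est = 37.8 + 6.2
T_est = 44.0

44.0


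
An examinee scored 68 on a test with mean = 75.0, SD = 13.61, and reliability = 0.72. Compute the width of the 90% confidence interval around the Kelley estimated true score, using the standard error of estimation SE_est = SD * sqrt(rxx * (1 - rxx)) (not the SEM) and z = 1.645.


True score estimate = 0.72*68 + 0.28*75.0 = 69.96
SE_est = SD * sqrt(rxx * (1 - rxx)) = 13.61 * sqrt(0.72 * 0.28) = 13.61 * sqrt(0.2016) = 6.110875
CI = T_est +/- z * SE_est, so width = 2 * z * SE_est = 2 * 1.645 * 6.110875
Width = 20.1048

20.1048


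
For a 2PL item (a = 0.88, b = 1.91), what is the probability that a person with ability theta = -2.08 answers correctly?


a*(theta - b) = 0.88 * (-2.08 - 1.91) = -3.5112
exp(--3.5112) = 33.4884
P = 1 / (1 + 33.4884)
P = 0.029

0.029


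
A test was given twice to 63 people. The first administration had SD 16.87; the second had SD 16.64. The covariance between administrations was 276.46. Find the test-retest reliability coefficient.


r = cov(X,Y) / (SD_X * SD_Y)
r = 276.46 / (16.87 * 16.64)
r = 276.46 / 280.7168
r = 0.9848

0.9848


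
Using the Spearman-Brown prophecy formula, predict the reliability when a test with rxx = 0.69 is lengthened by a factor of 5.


r_new = (n * rxx) / (1 + (n-1) * rxx)
r_new = (5 * 0.69) / (1 + 4 * 0.69)
r_new = 3.45 / 3.76
r_new = 0.9176

0.9176


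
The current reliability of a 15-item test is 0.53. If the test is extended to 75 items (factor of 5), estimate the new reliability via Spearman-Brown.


r_new = (n * rxx) / (1 + (n-1) * rxx)
r_new = (5 * 0.53) / (1 + 4 * 0.53)
r_new = 2.65 / 3.12
r_new = 0.8494

0.8494


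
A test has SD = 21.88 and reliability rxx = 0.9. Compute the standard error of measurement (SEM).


SEM = SD * sqrt(1 - rxx)
SEM = 21.88 * sqrt(1 - 0.9)
SEM = 21.88 * sqrt(0.1) = 21.88 * 0.316228
SEM = 6.9191

6.9191


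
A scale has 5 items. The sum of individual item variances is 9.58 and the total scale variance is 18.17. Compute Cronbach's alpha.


alpha = (k/(k-1)) * (1 - sum(si^2)/s_total^2)
= (5/4) * (1 - 9.58/18.17)
alpha = 0.5909

0.5909


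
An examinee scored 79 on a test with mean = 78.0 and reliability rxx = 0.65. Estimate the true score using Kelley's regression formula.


T_est = rxx * X + (1 - rxx) * mean
T_est = 0.65 * 79 + 0.35 * 78.0
T_est = 51.35 + 27.3
T_est = 78.65

78.65


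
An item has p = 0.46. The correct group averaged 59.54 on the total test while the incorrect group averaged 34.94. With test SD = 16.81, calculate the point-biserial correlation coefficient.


q = 1 - p = 0.54
rpb = ((M1 - M0) / SD) * sqrt(p * q)
rpb = ((59.54 - 34.94) / 16.81) * sqrt(0.46 * 0.54)
rpb = 0.7294

0.7294


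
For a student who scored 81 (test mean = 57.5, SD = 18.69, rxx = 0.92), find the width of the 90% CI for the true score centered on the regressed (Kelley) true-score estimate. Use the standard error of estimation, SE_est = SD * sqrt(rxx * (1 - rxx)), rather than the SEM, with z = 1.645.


True score estimate = 0.92*81 + 0.08*57.5 = 79.12
SE_est = SD * sqrt(rxx * (1 - rxx)) = 18.69 * sqrt(0.92 * 0.08) = 18.69 * sqrt(0.0736) = 5.07047
CI = T_est +/- z * SE_est, so width = 2 * z * SE_est = 2 * 1.645 * 5.07047
Width = 16.6818

16.6818


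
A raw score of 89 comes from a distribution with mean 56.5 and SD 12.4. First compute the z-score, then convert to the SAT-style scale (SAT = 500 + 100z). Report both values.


z = (X - mean) / SD = (89 - 56.5) / 12.4
z = 32.5 / 12.4
z = 2.621
SAT-scale = SAT = 500 + 100z
Carry z at full precision (z = 32.5 / 12.4) into the conversion:
SAT-scale = 500 + 100 * (32.5 / 12.4) = 500 + 3250 / 12.4
SAT-scale = 500 + 262.0968
SAT-scale = 762.0968

762.0968


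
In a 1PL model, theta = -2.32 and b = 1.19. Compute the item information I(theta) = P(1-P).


P = 1/(1+exp(-(-2.32-1.19))) = 0.029
I = P*(1-P) = 0.029 * 0.971
I = 0.0282

0.0282


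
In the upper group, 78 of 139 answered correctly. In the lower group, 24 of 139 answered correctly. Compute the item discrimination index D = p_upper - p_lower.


p_upper = 78/139 = 0.5612
p_lower = 24/139 = 0.1727
D = 0.5612 - 0.1727 = 0.3885

0.3885


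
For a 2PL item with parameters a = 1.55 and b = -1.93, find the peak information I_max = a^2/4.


For 2PL, max info at theta = b = -1.93
I_max = a^2 / 4 = 1.55^2 / 4
= 2.4025 / 4
I_max = 0.6006

0.6006


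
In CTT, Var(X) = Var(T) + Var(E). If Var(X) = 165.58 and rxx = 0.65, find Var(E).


var_true = rxx * var_obs = 0.65 * 165.58 = 107.627
var_error = var_obs - var_true
var_error = 165.58 - 107.627
var_error = 57.953

57.953


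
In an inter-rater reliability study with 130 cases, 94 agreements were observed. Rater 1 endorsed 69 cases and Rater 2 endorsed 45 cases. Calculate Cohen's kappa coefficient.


P_o = 94/130 = 0.723077
P_e = (69*45 + 61*85) / 16900 = 0.490533
kappa = (P_o - P_e) / (1 - P_e)
kappa = (0.723077 - 0.490533) / (1 - 0.490533)
kappa = 0.4564

0.4564


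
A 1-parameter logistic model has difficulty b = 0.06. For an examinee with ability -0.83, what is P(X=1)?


theta - b = -0.83 - 0.06 = -0.89
exp(-(theta - b)) = exp(0.89) = 2.4351
P = 1 / (1 + 2.4351)
P = 0.2911

0.2911


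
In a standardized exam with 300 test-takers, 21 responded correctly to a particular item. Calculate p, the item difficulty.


Item difficulty p = number correct / total examinees
p = 21 / 300
p = 0.07

0.07


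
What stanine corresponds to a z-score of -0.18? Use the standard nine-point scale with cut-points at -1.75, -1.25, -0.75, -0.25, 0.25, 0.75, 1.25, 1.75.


Stanine boundaries: [-1.75, -1.25, -0.75, -0.25, 0.25, 0.75, 1.25, 1.75]
z = -0.18
Check each boundary:
  z >= -1.75 -> could be stanine 2
  z >= -1.25 -> could be stanine 3
  z >= -0.75 -> could be stanine 4
  z >= -0.25 -> could be stanine 5
  z < 0.25
  z < 0.75
  z < 1.25
  z < 1.75
Highest qualifying boundary gives stanine = 5

5


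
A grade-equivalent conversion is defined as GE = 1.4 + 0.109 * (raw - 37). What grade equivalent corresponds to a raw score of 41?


raw - median = 41 - 37 = 4
slope * diff = 0.109 * 4 = 0.436
GE = 1.4 + 0.436
GE = 1.836

1.836


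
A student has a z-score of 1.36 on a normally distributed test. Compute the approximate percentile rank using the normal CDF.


CDF(z) = 0.5 * (1 + erf(z/sqrt(2)))
erf(0.9617) = 0.8262
CDF = 0.9131
Percentile rank = 0.9131 * 100 = 91.31

91.31


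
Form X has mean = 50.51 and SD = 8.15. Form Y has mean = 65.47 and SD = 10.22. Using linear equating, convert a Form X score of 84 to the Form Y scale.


slope = SD_Y / SD_X = 10.22 / 8.15 ~ 1.254
intercept = mean_Y - slope * mean_X = 65.47 - (10.22 / 8.15) * 50.51 ~ 2.1311
Y = slope * X + intercept. To avoid rounding drift from the rounded slope/intercept, evaluate the equivalent form Y = mean_Y + SD_Y * (X - mean_X) / SD_X at full precision:
Y = 65.47 + 10.22 * (84 - 50.51) / 8.15
Y = 65.47 + 10.22 * 33.49 / 8.15
Y = 65.47 + 342.2678 / 8.15
Y = 65.47 + 41.996
Y = 107.466

107.466


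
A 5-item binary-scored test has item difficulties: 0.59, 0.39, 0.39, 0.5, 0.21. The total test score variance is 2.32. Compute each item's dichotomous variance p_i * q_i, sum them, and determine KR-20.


For each item, compute p_i * q_i:
  Item 1: 0.59 * 0.41 = 0.2419
  Item 2: 0.39 * 0.61 = 0.2379
  Item 3: 0.39 * 0.61 = 0.2379
  Item 4: 0.5 * 0.5 = 0.25
  Item 5: 0.21 * 0.79 = 0.1659
Sum(p_i * q_i) = 0.2419 + 0.2379 + 0.2379 + 0.25 + 0.1659 = 1.1336
KR-20 = (k/(k-1)) * (1 - Sum(p_i*q_i) / Var_total)
= (5/4) * (1 - 1.1336/2.32)
= 1.25 * 0.5114
KR-20 = 0.6392

0.6392


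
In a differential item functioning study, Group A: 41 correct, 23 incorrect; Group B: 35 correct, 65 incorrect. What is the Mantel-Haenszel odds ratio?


Odds_A = 41/23 = 1.7826
Odds_B = 35/65 = 0.5385
OR = Odds_A / Odds_B = 1.7826 / 0.5385
Exactly, OR = (41 * 65) / (23 * 35) = 2665 / 805
OR = 3.3106

3.3106


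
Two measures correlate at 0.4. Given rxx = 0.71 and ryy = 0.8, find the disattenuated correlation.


r_corrected = rxy / sqrt(rxx * ryy)
= 0.4 / sqrt(0.71 * 0.8)
= 0.4 / sqrt(0.568)
= 0.4 / 0.753658
r_corrected = 0.5307

0.5307


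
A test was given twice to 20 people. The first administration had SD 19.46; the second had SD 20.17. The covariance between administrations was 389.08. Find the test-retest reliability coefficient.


r = cov(X,Y) / (SD_X * SD_Y)
r = 389.08 / (19.46 * 20.17)
r = 389.08 / 392.5082
r = 0.9913

0.9913


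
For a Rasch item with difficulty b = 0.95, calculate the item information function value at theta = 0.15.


P = 1/(1+exp(-(0.15-0.95))) = 0.31
I = P*(1-P) = 0.31 * 0.69
I = 0.2139

0.2139


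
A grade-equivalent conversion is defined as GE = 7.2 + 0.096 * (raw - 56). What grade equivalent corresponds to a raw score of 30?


raw - median = 30 - 56 = -26
slope * diff = 0.096 * -26 = -2.496
GE = 7.2 + -2.496
GE = 4.704

4.704
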